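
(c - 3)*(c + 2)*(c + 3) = c^3 + 2*c^2 - 9*c - 18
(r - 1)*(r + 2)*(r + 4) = r^3 + 5*r^2 + 2*r - 8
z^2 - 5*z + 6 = (z - 3)*(z - 2)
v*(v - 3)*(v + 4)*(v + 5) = v^4 + 6*v^3 - 7*v^2 - 60*v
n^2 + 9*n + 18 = (n + 3)*(n + 6)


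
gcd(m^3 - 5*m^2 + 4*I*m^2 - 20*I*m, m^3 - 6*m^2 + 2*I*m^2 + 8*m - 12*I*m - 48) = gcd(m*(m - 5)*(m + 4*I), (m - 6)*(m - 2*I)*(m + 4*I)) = m + 4*I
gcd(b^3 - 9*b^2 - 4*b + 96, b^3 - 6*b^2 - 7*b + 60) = b^2 - b - 12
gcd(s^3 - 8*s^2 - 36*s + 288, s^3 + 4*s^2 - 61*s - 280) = s - 8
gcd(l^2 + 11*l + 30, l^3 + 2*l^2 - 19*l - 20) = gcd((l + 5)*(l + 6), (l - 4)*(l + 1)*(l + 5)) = l + 5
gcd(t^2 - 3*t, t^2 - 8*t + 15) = t - 3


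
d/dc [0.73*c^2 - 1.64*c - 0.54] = 1.46*c - 1.64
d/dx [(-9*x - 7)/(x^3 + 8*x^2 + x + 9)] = (-9*x^3 - 72*x^2 - 9*x + (9*x + 7)*(3*x^2 + 16*x + 1) - 81)/(x^3 + 8*x^2 + x + 9)^2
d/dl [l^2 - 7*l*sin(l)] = -7*l*cos(l) + 2*l - 7*sin(l)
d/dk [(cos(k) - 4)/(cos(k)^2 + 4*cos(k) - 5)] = (cos(k)^2 - 8*cos(k) - 11)*sin(k)/(cos(k)^2 + 4*cos(k) - 5)^2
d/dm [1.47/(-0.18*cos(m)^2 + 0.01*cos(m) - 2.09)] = (0.0147 - 0.5292*cos(m))*sin(m)/(0.18*cos(m)^2 - 0.01*cos(m) + 2.09)^2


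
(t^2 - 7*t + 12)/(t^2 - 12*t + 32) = (t - 3)/(t - 8)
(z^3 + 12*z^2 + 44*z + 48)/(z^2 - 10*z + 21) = (z^3 + 12*z^2 + 44*z + 48)/(z^2 - 10*z + 21)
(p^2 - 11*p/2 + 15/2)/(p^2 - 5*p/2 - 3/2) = (2*p - 5)/(2*p + 1)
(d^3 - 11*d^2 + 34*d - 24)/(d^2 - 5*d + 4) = d - 6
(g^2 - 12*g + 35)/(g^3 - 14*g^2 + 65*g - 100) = (g - 7)/(g^2 - 9*g + 20)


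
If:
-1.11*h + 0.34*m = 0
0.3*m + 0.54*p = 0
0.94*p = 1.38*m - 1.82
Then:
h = 0.29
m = 0.96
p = -0.53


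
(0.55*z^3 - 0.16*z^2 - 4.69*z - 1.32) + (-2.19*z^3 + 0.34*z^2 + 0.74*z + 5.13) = -1.64*z^3 + 0.18*z^2 - 3.95*z + 3.81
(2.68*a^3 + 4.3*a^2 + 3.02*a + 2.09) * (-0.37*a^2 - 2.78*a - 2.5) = -0.9916*a^5 - 9.0414*a^4 - 19.7714*a^3 - 19.9189*a^2 - 13.3602*a - 5.225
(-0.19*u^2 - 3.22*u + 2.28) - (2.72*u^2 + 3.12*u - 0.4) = -2.91*u^2 - 6.34*u + 2.68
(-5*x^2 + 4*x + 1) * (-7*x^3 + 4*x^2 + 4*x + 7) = 35*x^5 - 48*x^4 - 11*x^3 - 15*x^2 + 32*x + 7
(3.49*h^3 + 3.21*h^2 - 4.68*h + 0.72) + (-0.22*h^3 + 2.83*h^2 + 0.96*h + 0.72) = 3.27*h^3 + 6.04*h^2 - 3.72*h + 1.44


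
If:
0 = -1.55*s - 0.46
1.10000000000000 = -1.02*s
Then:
No Solution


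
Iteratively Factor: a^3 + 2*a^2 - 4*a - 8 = (a - 2)*(a^2 + 4*a + 4) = (a - 2)*(a + 2)*(a + 2)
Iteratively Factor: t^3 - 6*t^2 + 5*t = (t - 1)*(t^2 - 5*t) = t*(t - 1)*(t - 5)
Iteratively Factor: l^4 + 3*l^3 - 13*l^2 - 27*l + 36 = (l + 3)*(l^3 - 13*l + 12) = (l - 3)*(l + 3)*(l^2 + 3*l - 4) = (l - 3)*(l + 3)*(l + 4)*(l - 1)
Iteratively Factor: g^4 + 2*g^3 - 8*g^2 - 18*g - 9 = (g + 1)*(g^3 + g^2 - 9*g - 9) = (g + 1)*(g + 3)*(g^2 - 2*g - 3) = (g + 1)^2*(g + 3)*(g - 3)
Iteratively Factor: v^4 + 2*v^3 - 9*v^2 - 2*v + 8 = (v - 2)*(v^3 + 4*v^2 - v - 4) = (v - 2)*(v + 1)*(v^2 + 3*v - 4) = (v - 2)*(v + 1)*(v + 4)*(v - 1)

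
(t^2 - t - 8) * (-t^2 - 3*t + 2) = -t^4 - 2*t^3 + 13*t^2 + 22*t - 16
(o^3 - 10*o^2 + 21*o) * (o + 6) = o^4 - 4*o^3 - 39*o^2 + 126*o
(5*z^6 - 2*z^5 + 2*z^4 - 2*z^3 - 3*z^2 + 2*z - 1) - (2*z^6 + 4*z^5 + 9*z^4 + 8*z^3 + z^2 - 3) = 3*z^6 - 6*z^5 - 7*z^4 - 10*z^3 - 4*z^2 + 2*z + 2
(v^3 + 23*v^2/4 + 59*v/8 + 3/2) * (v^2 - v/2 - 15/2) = v^5 + 21*v^4/4 - 3*v^3 - 725*v^2/16 - 897*v/16 - 45/4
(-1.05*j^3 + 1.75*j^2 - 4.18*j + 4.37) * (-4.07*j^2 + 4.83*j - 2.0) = 4.2735*j^5 - 12.194*j^4 + 27.5651*j^3 - 41.4753*j^2 + 29.4671*j - 8.74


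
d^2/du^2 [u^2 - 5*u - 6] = 2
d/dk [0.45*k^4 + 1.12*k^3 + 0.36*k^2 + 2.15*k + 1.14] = 1.8*k^3 + 3.36*k^2 + 0.72*k + 2.15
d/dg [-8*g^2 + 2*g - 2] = 2 - 16*g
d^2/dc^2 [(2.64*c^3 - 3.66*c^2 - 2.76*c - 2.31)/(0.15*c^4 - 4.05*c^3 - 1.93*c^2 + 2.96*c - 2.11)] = (0.1188*c^9 - 0.494100000000003*c^8 + 17.18118*c^7 - 154.0791*c^6 + 4.71231000000034*c^5 - 1126.50777*c^4 + 23.6068199999999*c^3 + 379.27755*c^2 + 335.57859*c - 88.72965)/(0.003375*c^12 - 0.273375*c^11 + 7.25085*c^10 - 59.195475*c^9 - 104.225895*c^8 + 102.946095*c^7 + 35.411948*c^6 - 177.954258*c^5 + 79.463244*c^4 + 44.165369*c^3 - 81.238587*c^2 + 39.534648*c - 9.393931)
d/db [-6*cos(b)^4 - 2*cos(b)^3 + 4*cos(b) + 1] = 2*(12*cos(b)^3 + 3*cos(b)^2 - 2)*sin(b)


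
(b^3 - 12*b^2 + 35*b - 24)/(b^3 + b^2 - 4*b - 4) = (b^3 - 12*b^2 + 35*b - 24)/(b^3 + b^2 - 4*b - 4)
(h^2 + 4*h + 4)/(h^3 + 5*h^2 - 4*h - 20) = (h + 2)/(h^2 + 3*h - 10)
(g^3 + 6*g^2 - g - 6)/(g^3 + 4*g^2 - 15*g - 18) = (g - 1)/(g - 3)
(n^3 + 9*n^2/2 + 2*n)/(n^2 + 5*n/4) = 2*(2*n^2 + 9*n + 4)/(4*n + 5)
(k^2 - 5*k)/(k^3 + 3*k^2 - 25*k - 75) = k/(k^2 + 8*k + 15)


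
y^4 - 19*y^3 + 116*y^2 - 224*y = y*(y - 8)*(y - 7)*(y - 4)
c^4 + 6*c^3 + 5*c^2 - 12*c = c*(c - 1)*(c + 3)*(c + 4)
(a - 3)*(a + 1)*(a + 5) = a^3 + 3*a^2 - 13*a - 15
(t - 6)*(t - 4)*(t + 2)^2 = t^4 - 6*t^3 - 12*t^2 + 56*t + 96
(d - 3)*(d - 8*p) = d^2 - 8*d*p - 3*d + 24*p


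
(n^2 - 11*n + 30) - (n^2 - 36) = 66 - 11*n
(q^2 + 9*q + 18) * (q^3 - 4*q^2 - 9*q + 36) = q^5 + 5*q^4 - 27*q^3 - 117*q^2 + 162*q + 648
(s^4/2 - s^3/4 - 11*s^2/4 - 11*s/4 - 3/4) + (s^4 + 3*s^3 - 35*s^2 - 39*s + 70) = 3*s^4/2 + 11*s^3/4 - 151*s^2/4 - 167*s/4 + 277/4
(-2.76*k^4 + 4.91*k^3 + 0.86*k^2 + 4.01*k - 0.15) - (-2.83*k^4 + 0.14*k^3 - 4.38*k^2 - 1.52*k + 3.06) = 0.0700000000000003*k^4 + 4.77*k^3 + 5.24*k^2 + 5.53*k - 3.21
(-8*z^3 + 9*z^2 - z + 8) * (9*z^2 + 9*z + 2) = -72*z^5 + 9*z^4 + 56*z^3 + 81*z^2 + 70*z + 16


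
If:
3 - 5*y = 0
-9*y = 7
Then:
No Solution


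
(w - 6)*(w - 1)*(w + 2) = w^3 - 5*w^2 - 8*w + 12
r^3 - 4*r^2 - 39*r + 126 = (r - 7)*(r - 3)*(r + 6)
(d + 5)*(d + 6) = d^2 + 11*d + 30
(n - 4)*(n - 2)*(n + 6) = n^3 - 28*n + 48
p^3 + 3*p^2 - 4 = (p - 1)*(p + 2)^2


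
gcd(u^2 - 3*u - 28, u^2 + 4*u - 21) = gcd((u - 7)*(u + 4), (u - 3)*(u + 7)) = 1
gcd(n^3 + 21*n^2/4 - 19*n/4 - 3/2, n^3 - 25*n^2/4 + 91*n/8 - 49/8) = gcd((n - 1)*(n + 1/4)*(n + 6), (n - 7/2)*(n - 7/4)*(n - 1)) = n - 1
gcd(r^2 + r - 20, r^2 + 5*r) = r + 5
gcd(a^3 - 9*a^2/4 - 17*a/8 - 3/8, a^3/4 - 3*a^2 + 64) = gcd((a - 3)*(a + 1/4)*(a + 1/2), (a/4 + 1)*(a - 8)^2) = 1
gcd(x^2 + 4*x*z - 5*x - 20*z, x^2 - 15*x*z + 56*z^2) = 1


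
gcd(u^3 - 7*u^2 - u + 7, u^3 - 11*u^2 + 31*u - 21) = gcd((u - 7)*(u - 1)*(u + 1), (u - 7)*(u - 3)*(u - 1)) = u^2 - 8*u + 7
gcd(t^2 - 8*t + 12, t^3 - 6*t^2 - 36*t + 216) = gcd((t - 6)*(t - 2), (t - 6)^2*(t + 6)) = t - 6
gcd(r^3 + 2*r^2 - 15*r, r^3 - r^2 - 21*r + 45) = r^2 + 2*r - 15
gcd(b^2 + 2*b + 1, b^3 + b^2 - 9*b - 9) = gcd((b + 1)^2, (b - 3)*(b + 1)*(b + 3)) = b + 1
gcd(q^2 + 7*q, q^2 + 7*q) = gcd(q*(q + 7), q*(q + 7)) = q^2 + 7*q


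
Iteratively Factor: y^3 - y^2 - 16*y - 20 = (y + 2)*(y^2 - 3*y - 10) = (y - 5)*(y + 2)*(y + 2)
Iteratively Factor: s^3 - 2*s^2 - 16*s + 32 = (s - 2)*(s^2 - 16) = (s - 4)*(s - 2)*(s + 4)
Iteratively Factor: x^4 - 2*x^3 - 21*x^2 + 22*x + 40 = (x + 1)*(x^3 - 3*x^2 - 18*x + 40) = (x + 1)*(x + 4)*(x^2 - 7*x + 10) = (x - 5)*(x + 1)*(x + 4)*(x - 2)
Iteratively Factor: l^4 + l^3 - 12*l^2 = (l + 4)*(l^3 - 3*l^2) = l*(l + 4)*(l^2 - 3*l) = l^2*(l + 4)*(l - 3)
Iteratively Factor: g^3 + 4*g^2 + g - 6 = (g - 1)*(g^2 + 5*g + 6) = (g - 1)*(g + 3)*(g + 2)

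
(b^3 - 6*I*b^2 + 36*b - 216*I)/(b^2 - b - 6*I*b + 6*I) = (b^2 + 36)/(b - 1)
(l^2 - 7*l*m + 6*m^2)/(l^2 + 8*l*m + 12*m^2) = (l^2 - 7*l*m + 6*m^2)/(l^2 + 8*l*m + 12*m^2)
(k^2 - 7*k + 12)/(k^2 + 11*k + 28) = (k^2 - 7*k + 12)/(k^2 + 11*k + 28)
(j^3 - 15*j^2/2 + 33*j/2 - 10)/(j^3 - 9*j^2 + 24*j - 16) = (j - 5/2)/(j - 4)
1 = 1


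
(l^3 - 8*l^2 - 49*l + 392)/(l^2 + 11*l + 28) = (l^2 - 15*l + 56)/(l + 4)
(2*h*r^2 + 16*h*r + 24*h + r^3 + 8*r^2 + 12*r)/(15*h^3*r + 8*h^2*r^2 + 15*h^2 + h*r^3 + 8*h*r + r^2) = (2*h*r^2 + 16*h*r + 24*h + r^3 + 8*r^2 + 12*r)/(15*h^3*r + 8*h^2*r^2 + 15*h^2 + h*r^3 + 8*h*r + r^2)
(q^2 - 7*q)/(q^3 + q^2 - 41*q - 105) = q/(q^2 + 8*q + 15)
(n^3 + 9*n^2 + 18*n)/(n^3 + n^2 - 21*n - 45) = n*(n + 6)/(n^2 - 2*n - 15)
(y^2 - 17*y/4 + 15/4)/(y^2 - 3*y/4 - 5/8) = 2*(y - 3)/(2*y + 1)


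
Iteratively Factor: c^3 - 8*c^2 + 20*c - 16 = (c - 4)*(c^2 - 4*c + 4) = (c - 4)*(c - 2)*(c - 2)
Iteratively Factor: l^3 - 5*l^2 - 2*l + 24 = (l + 2)*(l^2 - 7*l + 12) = (l - 4)*(l + 2)*(l - 3)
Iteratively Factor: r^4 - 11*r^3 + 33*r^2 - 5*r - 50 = (r + 1)*(r^3 - 12*r^2 + 45*r - 50) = (r - 5)*(r + 1)*(r^2 - 7*r + 10) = (r - 5)^2*(r + 1)*(r - 2)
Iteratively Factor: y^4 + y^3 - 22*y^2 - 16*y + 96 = (y + 3)*(y^3 - 2*y^2 - 16*y + 32) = (y + 3)*(y + 4)*(y^2 - 6*y + 8) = (y - 4)*(y + 3)*(y + 4)*(y - 2)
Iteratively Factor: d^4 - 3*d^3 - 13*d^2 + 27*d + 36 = (d - 3)*(d^3 - 13*d - 12) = (d - 4)*(d - 3)*(d^2 + 4*d + 3) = (d - 4)*(d - 3)*(d + 1)*(d + 3)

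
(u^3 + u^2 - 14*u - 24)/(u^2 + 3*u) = u - 2 - 8/u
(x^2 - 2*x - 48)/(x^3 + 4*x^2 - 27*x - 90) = (x - 8)/(x^2 - 2*x - 15)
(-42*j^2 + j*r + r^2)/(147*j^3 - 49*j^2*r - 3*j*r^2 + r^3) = (-6*j + r)/(21*j^2 - 10*j*r + r^2)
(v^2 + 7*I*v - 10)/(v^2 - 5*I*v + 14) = (v + 5*I)/(v - 7*I)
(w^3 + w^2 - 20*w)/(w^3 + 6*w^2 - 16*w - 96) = w*(w + 5)/(w^2 + 10*w + 24)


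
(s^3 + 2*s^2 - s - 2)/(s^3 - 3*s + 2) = (s + 1)/(s - 1)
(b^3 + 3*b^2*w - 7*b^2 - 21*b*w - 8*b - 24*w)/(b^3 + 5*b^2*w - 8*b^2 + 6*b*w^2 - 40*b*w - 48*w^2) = (b + 1)/(b + 2*w)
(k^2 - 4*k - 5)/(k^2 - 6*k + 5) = (k + 1)/(k - 1)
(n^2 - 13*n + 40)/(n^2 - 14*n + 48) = (n - 5)/(n - 6)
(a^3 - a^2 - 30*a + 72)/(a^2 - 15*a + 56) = (a^3 - a^2 - 30*a + 72)/(a^2 - 15*a + 56)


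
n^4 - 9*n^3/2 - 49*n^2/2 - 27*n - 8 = (n - 8)*(n + 1/2)*(n + 1)*(n + 2)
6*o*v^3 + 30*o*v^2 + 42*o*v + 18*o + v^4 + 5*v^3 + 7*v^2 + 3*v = (6*o + v)*(v + 1)^2*(v + 3)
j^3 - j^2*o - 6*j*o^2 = j*(j - 3*o)*(j + 2*o)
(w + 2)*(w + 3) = w^2 + 5*w + 6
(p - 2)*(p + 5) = p^2 + 3*p - 10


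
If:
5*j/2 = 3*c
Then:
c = 5*j/6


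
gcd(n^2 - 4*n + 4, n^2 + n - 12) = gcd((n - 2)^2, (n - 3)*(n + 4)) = 1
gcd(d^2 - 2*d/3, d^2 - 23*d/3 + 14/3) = d - 2/3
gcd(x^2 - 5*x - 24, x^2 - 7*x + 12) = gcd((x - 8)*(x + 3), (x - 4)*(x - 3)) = 1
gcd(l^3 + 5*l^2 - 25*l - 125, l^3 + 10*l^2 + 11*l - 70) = l + 5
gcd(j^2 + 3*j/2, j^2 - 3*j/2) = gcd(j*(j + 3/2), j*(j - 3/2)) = j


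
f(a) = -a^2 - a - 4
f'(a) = -2*a - 1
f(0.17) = -4.20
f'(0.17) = -1.34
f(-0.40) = -3.76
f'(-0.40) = -0.20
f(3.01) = -16.07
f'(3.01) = -7.02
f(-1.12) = -4.13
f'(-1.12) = 1.24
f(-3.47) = -12.57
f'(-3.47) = 5.94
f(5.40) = -38.56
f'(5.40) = -11.80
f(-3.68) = -13.86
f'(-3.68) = 6.36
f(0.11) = -4.12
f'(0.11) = -1.22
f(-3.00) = -10.00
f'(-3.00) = 5.00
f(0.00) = -4.00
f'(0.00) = -1.00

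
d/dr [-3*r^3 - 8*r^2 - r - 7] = -9*r^2 - 16*r - 1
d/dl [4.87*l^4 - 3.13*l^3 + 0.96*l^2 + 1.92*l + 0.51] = 19.48*l^3 - 9.39*l^2 + 1.92*l + 1.92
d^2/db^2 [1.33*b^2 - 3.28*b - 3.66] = 2.66000000000000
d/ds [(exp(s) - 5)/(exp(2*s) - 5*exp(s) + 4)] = (-(exp(s) - 5)*(2*exp(s) - 5) + exp(2*s) - 5*exp(s) + 4)*exp(s)/(exp(2*s) - 5*exp(s) + 4)^2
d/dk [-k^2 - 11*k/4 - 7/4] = -2*k - 11/4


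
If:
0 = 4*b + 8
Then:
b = -2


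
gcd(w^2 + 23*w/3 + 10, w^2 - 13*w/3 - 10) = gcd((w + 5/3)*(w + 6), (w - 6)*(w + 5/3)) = w + 5/3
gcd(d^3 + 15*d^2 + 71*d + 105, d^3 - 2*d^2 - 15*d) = d + 3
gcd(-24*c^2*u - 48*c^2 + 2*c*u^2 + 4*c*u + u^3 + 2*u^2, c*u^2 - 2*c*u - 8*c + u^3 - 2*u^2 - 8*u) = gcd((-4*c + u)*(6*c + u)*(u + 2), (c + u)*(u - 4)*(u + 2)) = u + 2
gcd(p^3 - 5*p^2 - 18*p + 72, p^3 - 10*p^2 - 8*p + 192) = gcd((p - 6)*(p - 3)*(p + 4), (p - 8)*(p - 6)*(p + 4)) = p^2 - 2*p - 24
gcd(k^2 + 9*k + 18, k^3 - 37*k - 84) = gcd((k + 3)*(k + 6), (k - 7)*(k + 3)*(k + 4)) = k + 3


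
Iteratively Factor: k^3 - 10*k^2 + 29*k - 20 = (k - 4)*(k^2 - 6*k + 5) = (k - 4)*(k - 1)*(k - 5)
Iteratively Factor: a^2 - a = (a)*(a - 1)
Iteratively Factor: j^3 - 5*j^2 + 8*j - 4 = (j - 2)*(j^2 - 3*j + 2) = (j - 2)^2*(j - 1)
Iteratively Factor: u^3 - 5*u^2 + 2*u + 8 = (u + 1)*(u^2 - 6*u + 8) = (u - 4)*(u + 1)*(u - 2)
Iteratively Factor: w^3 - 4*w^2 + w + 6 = (w - 3)*(w^2 - w - 2) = (w - 3)*(w + 1)*(w - 2)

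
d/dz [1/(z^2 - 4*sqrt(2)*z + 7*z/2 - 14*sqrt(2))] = 2*(-4*z - 7 + 8*sqrt(2))/(2*z^2 - 8*sqrt(2)*z + 7*z - 28*sqrt(2))^2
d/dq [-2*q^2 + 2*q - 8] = 2 - 4*q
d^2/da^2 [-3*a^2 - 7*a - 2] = -6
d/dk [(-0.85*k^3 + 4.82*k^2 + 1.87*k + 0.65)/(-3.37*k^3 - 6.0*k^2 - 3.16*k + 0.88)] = (21.3434*k^4 + 17.9758*k^3 + 0.316299999999998*k^2 + 16.2832*k + 3.6996)/(11.3569*k^6 + 40.44*k^5 + 57.2984*k^4 + 31.9888*k^3 - 0.574399999999999*k^2 - 5.5616*k + 0.7744)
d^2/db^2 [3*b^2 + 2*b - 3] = 6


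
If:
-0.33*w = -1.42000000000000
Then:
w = 4.30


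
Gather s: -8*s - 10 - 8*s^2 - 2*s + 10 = -8*s^2 - 10*s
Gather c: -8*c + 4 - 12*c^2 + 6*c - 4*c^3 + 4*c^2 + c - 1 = -4*c^3 - 8*c^2 - c + 3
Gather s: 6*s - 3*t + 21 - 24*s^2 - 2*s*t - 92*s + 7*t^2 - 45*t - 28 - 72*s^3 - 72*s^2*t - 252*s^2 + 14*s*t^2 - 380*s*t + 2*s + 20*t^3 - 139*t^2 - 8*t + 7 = -72*s^3 + s^2*(-72*t - 276) + s*(14*t^2 - 382*t - 84) + 20*t^3 - 132*t^2 - 56*t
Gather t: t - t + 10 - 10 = 0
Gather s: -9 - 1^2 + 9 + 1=0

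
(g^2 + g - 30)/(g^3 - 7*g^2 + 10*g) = (g + 6)/(g*(g - 2))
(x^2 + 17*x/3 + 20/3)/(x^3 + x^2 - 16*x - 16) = (x + 5/3)/(x^2 - 3*x - 4)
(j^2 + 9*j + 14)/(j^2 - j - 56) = (j + 2)/(j - 8)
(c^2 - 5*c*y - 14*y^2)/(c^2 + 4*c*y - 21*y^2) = (c^2 - 5*c*y - 14*y^2)/(c^2 + 4*c*y - 21*y^2)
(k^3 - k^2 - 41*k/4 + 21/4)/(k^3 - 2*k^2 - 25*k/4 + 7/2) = (k + 3)/(k + 2)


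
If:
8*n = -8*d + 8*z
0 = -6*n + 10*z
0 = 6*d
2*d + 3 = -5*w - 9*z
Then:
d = 0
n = 0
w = -3/5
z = 0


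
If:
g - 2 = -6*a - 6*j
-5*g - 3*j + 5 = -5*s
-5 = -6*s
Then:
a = 1/36 - 9*j/10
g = 11/6 - 3*j/5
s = 5/6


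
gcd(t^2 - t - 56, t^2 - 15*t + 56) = t - 8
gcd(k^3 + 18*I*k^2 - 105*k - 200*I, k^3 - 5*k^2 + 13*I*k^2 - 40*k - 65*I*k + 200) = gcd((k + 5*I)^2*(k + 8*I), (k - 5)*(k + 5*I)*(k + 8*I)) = k^2 + 13*I*k - 40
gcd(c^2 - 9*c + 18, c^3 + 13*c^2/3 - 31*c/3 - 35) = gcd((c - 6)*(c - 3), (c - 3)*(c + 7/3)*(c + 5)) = c - 3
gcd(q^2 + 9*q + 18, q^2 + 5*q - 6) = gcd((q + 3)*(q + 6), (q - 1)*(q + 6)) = q + 6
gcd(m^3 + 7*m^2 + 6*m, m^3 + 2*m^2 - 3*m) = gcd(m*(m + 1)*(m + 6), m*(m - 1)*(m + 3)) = m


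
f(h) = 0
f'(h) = 0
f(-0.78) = 0.00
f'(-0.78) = 0.00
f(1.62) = 0.00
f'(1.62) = 0.00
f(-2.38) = 0.00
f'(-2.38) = 0.00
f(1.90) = 0.00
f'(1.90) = 0.00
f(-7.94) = 0.00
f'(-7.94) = 0.00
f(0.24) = 0.00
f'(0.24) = 0.00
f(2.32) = 0.00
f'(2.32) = 0.00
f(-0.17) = 0.00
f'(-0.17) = 0.00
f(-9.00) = 0.00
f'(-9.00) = 0.00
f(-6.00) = 0.00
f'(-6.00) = 0.00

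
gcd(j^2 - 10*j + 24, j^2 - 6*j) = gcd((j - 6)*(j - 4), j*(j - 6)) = j - 6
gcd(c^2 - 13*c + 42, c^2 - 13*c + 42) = c^2 - 13*c + 42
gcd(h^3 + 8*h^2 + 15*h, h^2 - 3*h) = h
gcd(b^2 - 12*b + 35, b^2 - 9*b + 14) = b - 7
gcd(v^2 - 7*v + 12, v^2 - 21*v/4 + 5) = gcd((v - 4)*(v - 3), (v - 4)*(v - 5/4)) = v - 4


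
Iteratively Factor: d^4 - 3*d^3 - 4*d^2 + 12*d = (d + 2)*(d^3 - 5*d^2 + 6*d) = (d - 2)*(d + 2)*(d^2 - 3*d) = d*(d - 2)*(d + 2)*(d - 3)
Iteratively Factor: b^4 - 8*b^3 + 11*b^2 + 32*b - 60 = (b - 3)*(b^3 - 5*b^2 - 4*b + 20) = (b - 3)*(b - 2)*(b^2 - 3*b - 10) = (b - 5)*(b - 3)*(b - 2)*(b + 2)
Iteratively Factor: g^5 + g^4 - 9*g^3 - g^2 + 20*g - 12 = (g - 1)*(g^4 + 2*g^3 - 7*g^2 - 8*g + 12) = (g - 1)*(g + 2)*(g^3 - 7*g + 6) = (g - 1)*(g + 2)*(g + 3)*(g^2 - 3*g + 2) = (g - 2)*(g - 1)*(g + 2)*(g + 3)*(g - 1)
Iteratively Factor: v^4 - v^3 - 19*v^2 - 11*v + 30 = (v - 1)*(v^3 - 19*v - 30) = (v - 1)*(v + 2)*(v^2 - 2*v - 15) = (v - 1)*(v + 2)*(v + 3)*(v - 5)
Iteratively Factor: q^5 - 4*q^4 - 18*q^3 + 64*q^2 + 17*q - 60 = (q + 4)*(q^4 - 8*q^3 + 14*q^2 + 8*q - 15) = (q - 3)*(q + 4)*(q^3 - 5*q^2 - q + 5) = (q - 5)*(q - 3)*(q + 4)*(q^2 - 1) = (q - 5)*(q - 3)*(q - 1)*(q + 4)*(q + 1)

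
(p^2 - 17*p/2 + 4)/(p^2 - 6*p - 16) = (p - 1/2)/(p + 2)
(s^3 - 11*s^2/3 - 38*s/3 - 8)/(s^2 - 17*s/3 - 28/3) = (s^2 - 5*s - 6)/(s - 7)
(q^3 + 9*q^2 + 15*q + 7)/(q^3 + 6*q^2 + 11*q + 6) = (q^2 + 8*q + 7)/(q^2 + 5*q + 6)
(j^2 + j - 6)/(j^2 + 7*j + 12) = (j - 2)/(j + 4)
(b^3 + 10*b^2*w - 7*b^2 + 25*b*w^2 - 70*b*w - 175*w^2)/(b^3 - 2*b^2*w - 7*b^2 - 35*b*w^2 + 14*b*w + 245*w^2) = (-b - 5*w)/(-b + 7*w)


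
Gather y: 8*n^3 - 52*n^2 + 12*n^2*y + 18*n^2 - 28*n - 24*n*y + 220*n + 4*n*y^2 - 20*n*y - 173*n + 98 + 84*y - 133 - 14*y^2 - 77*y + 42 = 8*n^3 - 34*n^2 + 19*n + y^2*(4*n - 14) + y*(12*n^2 - 44*n + 7) + 7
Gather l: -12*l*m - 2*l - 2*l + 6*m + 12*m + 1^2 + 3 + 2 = l*(-12*m - 4) + 18*m + 6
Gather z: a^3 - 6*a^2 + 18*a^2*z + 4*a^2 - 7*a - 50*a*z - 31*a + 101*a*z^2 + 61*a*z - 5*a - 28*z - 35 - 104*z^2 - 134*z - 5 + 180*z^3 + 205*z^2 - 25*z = a^3 - 2*a^2 - 43*a + 180*z^3 + z^2*(101*a + 101) + z*(18*a^2 + 11*a - 187) - 40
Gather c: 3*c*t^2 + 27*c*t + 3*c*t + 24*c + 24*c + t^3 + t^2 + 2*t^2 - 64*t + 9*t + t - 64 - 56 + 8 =c*(3*t^2 + 30*t + 48) + t^3 + 3*t^2 - 54*t - 112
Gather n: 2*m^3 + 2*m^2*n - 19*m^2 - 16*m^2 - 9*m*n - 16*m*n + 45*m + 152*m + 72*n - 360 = 2*m^3 - 35*m^2 + 197*m + n*(2*m^2 - 25*m + 72) - 360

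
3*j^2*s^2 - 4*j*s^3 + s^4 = s^2*(-3*j + s)*(-j + s)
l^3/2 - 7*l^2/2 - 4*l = l*(l/2 + 1/2)*(l - 8)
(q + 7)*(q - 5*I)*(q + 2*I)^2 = q^4 + 7*q^3 - I*q^3 + 16*q^2 - 7*I*q^2 + 112*q + 20*I*q + 140*I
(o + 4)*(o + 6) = o^2 + 10*o + 24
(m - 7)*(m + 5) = m^2 - 2*m - 35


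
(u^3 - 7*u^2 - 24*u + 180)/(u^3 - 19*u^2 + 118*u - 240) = (u^2 - u - 30)/(u^2 - 13*u + 40)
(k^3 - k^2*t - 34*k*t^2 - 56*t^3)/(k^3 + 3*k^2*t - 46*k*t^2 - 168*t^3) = (k + 2*t)/(k + 6*t)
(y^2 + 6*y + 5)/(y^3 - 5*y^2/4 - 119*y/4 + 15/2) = 4*(y + 1)/(4*y^2 - 25*y + 6)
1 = 1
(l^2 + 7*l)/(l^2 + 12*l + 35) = l/(l + 5)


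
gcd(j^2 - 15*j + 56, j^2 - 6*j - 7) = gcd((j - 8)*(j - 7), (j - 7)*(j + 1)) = j - 7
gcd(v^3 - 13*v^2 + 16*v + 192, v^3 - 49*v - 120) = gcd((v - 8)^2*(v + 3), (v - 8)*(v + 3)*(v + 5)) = v^2 - 5*v - 24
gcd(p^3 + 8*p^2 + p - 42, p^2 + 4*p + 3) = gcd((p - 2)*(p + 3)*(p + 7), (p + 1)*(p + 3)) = p + 3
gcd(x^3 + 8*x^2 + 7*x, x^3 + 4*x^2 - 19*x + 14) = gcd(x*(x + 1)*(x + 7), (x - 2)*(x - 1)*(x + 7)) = x + 7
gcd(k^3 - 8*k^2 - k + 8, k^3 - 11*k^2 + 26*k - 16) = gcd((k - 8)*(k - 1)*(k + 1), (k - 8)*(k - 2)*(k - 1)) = k^2 - 9*k + 8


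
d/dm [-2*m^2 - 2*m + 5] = -4*m - 2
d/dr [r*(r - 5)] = 2*r - 5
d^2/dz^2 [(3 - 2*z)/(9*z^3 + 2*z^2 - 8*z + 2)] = 4*(-243*z^5 + 675*z^4 + 140*z^3 - 198*z^2 - 141*z + 74)/(729*z^9 + 486*z^8 - 1836*z^7 - 370*z^6 + 1848*z^5 - 456*z^4 - 596*z^3 + 408*z^2 - 96*z + 8)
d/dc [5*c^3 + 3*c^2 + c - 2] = 15*c^2 + 6*c + 1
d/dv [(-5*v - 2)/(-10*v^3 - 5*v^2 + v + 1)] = (50*v^3 + 25*v^2 - 5*v - (5*v + 2)*(30*v^2 + 10*v - 1) - 5)/(10*v^3 + 5*v^2 - v - 1)^2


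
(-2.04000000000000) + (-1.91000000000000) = -3.95000000000000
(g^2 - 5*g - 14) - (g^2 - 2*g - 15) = 1 - 3*g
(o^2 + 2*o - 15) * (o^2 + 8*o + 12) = o^4 + 10*o^3 + 13*o^2 - 96*o - 180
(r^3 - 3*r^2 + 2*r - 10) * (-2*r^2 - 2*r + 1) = -2*r^5 + 4*r^4 + 3*r^3 + 13*r^2 + 22*r - 10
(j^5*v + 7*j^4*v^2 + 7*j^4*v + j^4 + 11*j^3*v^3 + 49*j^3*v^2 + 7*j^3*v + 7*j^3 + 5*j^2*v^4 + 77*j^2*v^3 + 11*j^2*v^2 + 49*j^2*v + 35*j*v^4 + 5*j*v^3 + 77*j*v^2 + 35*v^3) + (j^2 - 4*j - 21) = j^5*v + 7*j^4*v^2 + 7*j^4*v + j^4 + 11*j^3*v^3 + 49*j^3*v^2 + 7*j^3*v + 7*j^3 + 5*j^2*v^4 + 77*j^2*v^3 + 11*j^2*v^2 + 49*j^2*v + j^2 + 35*j*v^4 + 5*j*v^3 + 77*j*v^2 - 4*j + 35*v^3 - 21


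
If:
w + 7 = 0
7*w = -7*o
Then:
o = 7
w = -7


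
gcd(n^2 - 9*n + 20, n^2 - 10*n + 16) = 1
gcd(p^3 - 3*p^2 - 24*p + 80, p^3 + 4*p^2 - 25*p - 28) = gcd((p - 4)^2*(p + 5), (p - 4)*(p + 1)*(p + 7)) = p - 4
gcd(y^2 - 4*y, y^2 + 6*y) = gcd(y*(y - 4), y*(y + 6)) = y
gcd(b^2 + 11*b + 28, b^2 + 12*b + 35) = b + 7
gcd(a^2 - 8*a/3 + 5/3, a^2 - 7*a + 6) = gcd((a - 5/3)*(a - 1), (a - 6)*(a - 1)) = a - 1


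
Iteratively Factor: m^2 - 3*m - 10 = (m - 5)*(m + 2)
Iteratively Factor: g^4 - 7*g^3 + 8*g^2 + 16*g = (g - 4)*(g^3 - 3*g^2 - 4*g) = (g - 4)^2*(g^2 + g) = (g - 4)^2*(g + 1)*(g)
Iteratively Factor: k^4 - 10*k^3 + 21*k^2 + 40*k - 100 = (k - 2)*(k^3 - 8*k^2 + 5*k + 50) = (k - 5)*(k - 2)*(k^2 - 3*k - 10) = (k - 5)^2*(k - 2)*(k + 2)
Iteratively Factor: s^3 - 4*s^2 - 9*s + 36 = (s + 3)*(s^2 - 7*s + 12) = (s - 4)*(s + 3)*(s - 3)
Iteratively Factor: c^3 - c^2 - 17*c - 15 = (c + 1)*(c^2 - 2*c - 15) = (c + 1)*(c + 3)*(c - 5)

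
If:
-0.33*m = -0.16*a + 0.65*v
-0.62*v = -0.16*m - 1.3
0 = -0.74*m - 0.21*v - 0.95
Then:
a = 3.07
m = -1.75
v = 1.65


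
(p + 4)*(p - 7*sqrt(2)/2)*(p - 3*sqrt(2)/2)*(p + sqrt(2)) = p^4 - 4*sqrt(2)*p^3 + 4*p^3 - 16*sqrt(2)*p^2 + p^2/2 + 2*p + 21*sqrt(2)*p/2 + 42*sqrt(2)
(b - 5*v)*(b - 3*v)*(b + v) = b^3 - 7*b^2*v + 7*b*v^2 + 15*v^3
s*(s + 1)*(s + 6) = s^3 + 7*s^2 + 6*s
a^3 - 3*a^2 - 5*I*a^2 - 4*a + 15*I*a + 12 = (a - 3)*(a - 4*I)*(a - I)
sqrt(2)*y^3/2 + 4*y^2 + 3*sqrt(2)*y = y*(y + 3*sqrt(2))*(sqrt(2)*y/2 + 1)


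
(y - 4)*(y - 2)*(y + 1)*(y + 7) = y^4 + 2*y^3 - 33*y^2 + 22*y + 56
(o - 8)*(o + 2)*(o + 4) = o^3 - 2*o^2 - 40*o - 64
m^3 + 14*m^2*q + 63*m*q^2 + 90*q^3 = (m + 3*q)*(m + 5*q)*(m + 6*q)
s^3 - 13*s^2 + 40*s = s*(s - 8)*(s - 5)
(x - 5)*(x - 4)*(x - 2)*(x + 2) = x^4 - 9*x^3 + 16*x^2 + 36*x - 80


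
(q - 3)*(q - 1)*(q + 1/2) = q^3 - 7*q^2/2 + q + 3/2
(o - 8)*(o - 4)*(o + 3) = o^3 - 9*o^2 - 4*o + 96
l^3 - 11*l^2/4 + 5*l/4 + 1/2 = (l - 2)*(l - 1)*(l + 1/4)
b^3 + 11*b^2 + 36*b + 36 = (b + 2)*(b + 3)*(b + 6)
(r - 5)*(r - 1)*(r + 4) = r^3 - 2*r^2 - 19*r + 20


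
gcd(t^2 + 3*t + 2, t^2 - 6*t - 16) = t + 2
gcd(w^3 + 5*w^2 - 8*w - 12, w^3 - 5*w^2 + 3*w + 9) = w + 1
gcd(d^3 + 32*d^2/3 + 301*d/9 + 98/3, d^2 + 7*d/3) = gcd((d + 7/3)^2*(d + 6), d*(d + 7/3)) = d + 7/3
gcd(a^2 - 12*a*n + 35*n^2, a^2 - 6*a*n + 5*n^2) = a - 5*n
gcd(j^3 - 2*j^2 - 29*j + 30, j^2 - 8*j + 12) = j - 6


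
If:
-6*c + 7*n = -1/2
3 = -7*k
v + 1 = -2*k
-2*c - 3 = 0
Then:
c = -3/2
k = -3/7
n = -19/14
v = -1/7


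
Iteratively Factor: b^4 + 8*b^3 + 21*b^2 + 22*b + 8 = (b + 2)*(b^3 + 6*b^2 + 9*b + 4) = (b + 1)*(b + 2)*(b^2 + 5*b + 4) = (b + 1)^2*(b + 2)*(b + 4)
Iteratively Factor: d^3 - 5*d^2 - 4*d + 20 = (d - 5)*(d^2 - 4) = (d - 5)*(d + 2)*(d - 2)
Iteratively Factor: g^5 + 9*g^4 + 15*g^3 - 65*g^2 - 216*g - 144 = (g - 3)*(g^4 + 12*g^3 + 51*g^2 + 88*g + 48) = (g - 3)*(g + 3)*(g^3 + 9*g^2 + 24*g + 16) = (g - 3)*(g + 3)*(g + 4)*(g^2 + 5*g + 4) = (g - 3)*(g + 3)*(g + 4)^2*(g + 1)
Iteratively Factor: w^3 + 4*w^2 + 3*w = (w)*(w^2 + 4*w + 3) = w*(w + 3)*(w + 1)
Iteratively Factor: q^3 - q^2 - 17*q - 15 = (q + 3)*(q^2 - 4*q - 5) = (q + 1)*(q + 3)*(q - 5)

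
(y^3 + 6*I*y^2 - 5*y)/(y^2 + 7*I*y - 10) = y*(y + I)/(y + 2*I)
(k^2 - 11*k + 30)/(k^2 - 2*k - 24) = (k - 5)/(k + 4)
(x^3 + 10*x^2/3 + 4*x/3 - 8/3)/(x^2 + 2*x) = x + 4/3 - 4/(3*x)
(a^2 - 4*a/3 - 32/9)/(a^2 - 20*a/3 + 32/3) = (a + 4/3)/(a - 4)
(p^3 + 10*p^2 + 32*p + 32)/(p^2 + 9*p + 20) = (p^2 + 6*p + 8)/(p + 5)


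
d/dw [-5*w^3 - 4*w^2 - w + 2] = -15*w^2 - 8*w - 1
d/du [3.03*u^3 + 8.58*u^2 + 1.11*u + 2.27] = 9.09*u^2 + 17.16*u + 1.11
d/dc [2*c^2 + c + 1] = 4*c + 1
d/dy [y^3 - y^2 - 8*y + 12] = 3*y^2 - 2*y - 8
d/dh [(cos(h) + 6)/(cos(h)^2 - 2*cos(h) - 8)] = (cos(h)^2 + 12*cos(h) - 4)*sin(h)/(sin(h)^2 + 2*cos(h) + 7)^2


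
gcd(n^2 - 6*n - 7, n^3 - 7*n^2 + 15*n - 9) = 1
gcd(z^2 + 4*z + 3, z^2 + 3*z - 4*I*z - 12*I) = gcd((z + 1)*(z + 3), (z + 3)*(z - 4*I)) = z + 3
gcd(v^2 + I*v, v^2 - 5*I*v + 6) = v + I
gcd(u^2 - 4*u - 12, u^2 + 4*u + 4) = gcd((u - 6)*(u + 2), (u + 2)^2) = u + 2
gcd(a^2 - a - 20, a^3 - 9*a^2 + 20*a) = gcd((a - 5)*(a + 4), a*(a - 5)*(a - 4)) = a - 5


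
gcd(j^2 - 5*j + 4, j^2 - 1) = j - 1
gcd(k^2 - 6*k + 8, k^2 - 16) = k - 4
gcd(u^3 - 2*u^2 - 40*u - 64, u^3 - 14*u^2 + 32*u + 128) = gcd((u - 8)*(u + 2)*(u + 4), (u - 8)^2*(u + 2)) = u^2 - 6*u - 16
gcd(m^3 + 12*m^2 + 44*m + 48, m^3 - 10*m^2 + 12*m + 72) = m + 2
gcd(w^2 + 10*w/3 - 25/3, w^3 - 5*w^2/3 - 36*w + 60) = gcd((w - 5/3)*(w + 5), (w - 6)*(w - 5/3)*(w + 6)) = w - 5/3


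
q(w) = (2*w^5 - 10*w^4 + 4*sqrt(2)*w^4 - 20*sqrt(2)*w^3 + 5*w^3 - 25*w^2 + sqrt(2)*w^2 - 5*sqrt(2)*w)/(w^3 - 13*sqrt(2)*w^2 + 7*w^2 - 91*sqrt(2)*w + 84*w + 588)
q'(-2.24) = 0.32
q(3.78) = -3.11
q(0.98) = -0.10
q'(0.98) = -0.25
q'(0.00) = -0.01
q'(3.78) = -1.14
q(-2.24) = -0.10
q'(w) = (-3*w^2 - 14*w + 26*sqrt(2)*w - 84 + 91*sqrt(2))*(2*w^5 - 10*w^4 + 4*sqrt(2)*w^4 - 20*sqrt(2)*w^3 + 5*w^3 - 25*w^2 + sqrt(2)*w^2 - 5*sqrt(2)*w)/(w^3 - 13*sqrt(2)*w^2 + 7*w^2 - 91*sqrt(2)*w + 84*w + 588)^2 + (10*w^4 - 40*w^3 + 16*sqrt(2)*w^3 - 60*sqrt(2)*w^2 + 15*w^2 - 50*w + 2*sqrt(2)*w - 5*sqrt(2))/(w^3 - 13*sqrt(2)*w^2 + 7*w^2 - 91*sqrt(2)*w + 84*w + 588)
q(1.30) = -0.21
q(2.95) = -1.84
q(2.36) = -1.02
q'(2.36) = -1.18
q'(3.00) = -1.59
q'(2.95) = -1.57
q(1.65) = -0.39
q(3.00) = -1.92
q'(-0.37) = 0.00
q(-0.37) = 0.00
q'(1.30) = -0.41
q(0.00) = 0.00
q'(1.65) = -0.63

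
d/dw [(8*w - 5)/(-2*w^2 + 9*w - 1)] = (16*w^2 - 20*w + 37)/(4*w^4 - 36*w^3 + 85*w^2 - 18*w + 1)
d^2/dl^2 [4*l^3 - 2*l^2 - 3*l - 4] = 24*l - 4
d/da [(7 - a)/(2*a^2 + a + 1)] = (-2*a^2 - a + (a - 7)*(4*a + 1) - 1)/(2*a^2 + a + 1)^2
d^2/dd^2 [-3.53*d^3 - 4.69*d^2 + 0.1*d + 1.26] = -21.18*d - 9.38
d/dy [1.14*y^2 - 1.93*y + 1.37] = 2.28*y - 1.93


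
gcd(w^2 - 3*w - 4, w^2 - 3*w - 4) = w^2 - 3*w - 4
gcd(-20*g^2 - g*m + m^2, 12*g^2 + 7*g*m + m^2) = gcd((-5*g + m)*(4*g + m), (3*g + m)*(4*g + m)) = 4*g + m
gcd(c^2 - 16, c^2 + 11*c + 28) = c + 4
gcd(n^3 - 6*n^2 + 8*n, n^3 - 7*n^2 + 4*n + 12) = n - 2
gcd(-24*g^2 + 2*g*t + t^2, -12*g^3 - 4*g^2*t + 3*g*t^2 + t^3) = 1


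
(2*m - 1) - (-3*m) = 5*m - 1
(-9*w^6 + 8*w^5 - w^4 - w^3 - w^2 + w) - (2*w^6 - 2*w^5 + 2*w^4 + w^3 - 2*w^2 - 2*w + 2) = -11*w^6 + 10*w^5 - 3*w^4 - 2*w^3 + w^2 + 3*w - 2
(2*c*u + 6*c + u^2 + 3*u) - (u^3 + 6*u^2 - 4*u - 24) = 2*c*u + 6*c - u^3 - 5*u^2 + 7*u + 24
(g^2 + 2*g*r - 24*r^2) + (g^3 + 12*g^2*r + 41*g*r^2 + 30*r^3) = g^3 + 12*g^2*r + g^2 + 41*g*r^2 + 2*g*r + 30*r^3 - 24*r^2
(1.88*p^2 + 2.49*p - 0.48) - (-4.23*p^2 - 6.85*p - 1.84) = 6.11*p^2 + 9.34*p + 1.36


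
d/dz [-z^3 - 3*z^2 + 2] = 3*z*(-z - 2)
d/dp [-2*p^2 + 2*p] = 2 - 4*p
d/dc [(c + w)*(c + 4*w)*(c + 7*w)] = 3*c^2 + 24*c*w + 39*w^2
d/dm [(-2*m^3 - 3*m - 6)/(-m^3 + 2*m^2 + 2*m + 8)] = 2*(-2*m^4 - 7*m^3 - 30*m^2 + 12*m - 6)/(m^6 - 4*m^5 - 8*m^3 + 36*m^2 + 32*m + 64)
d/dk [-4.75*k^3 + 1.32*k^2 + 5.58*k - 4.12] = -14.25*k^2 + 2.64*k + 5.58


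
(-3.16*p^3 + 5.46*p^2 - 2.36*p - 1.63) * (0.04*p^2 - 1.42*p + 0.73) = -0.1264*p^5 + 4.7056*p^4 - 10.1544*p^3 + 7.2718*p^2 + 0.5918*p - 1.1899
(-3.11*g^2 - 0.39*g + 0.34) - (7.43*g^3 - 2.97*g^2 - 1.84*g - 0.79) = -7.43*g^3 - 0.14*g^2 + 1.45*g + 1.13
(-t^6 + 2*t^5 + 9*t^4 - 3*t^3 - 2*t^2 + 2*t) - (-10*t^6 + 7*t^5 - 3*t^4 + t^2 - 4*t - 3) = 9*t^6 - 5*t^5 + 12*t^4 - 3*t^3 - 3*t^2 + 6*t + 3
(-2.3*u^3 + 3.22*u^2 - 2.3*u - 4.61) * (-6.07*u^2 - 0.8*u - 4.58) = 13.961*u^5 - 17.7054*u^4 + 21.919*u^3 + 15.0751*u^2 + 14.222*u + 21.1138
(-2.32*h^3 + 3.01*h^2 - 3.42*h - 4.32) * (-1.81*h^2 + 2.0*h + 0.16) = 4.1992*h^5 - 10.0881*h^4 + 11.839*h^3 + 1.4608*h^2 - 9.1872*h - 0.6912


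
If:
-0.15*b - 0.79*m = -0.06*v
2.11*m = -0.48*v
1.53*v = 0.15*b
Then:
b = 0.00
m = 0.00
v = 0.00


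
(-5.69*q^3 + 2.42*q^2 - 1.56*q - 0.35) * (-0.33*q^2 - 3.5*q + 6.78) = 1.8777*q^5 + 19.1164*q^4 - 46.5334*q^3 + 21.9831*q^2 - 9.3518*q - 2.373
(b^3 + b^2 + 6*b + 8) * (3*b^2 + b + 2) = 3*b^5 + 4*b^4 + 21*b^3 + 32*b^2 + 20*b + 16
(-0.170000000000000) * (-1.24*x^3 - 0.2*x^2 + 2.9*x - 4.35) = 0.2108*x^3 + 0.034*x^2 - 0.493*x + 0.7395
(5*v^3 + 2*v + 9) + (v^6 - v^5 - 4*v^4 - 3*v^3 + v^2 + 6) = v^6 - v^5 - 4*v^4 + 2*v^3 + v^2 + 2*v + 15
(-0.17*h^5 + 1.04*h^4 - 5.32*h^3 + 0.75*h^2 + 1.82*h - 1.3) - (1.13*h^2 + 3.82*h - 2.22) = -0.17*h^5 + 1.04*h^4 - 5.32*h^3 - 0.38*h^2 - 2.0*h + 0.92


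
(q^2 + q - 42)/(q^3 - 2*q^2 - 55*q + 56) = (q - 6)/(q^2 - 9*q + 8)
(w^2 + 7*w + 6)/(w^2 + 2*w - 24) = (w + 1)/(w - 4)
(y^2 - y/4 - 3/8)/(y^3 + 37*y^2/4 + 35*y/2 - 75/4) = (y + 1/2)/(y^2 + 10*y + 25)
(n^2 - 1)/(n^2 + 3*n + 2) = (n - 1)/(n + 2)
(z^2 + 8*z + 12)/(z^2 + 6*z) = (z + 2)/z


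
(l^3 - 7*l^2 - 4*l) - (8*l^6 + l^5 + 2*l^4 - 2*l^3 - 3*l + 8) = -8*l^6 - l^5 - 2*l^4 + 3*l^3 - 7*l^2 - l - 8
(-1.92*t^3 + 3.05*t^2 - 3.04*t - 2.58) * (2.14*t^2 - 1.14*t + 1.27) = -4.1088*t^5 + 8.7158*t^4 - 12.421*t^3 + 1.8179*t^2 - 0.9196*t - 3.2766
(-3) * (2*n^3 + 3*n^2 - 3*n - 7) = -6*n^3 - 9*n^2 + 9*n + 21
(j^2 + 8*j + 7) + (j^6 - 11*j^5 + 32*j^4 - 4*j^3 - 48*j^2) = j^6 - 11*j^5 + 32*j^4 - 4*j^3 - 47*j^2 + 8*j + 7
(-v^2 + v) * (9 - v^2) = v^4 - v^3 - 9*v^2 + 9*v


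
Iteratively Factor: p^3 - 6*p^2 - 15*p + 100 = (p - 5)*(p^2 - p - 20) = (p - 5)^2*(p + 4)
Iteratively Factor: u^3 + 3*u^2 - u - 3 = (u + 3)*(u^2 - 1) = (u - 1)*(u + 3)*(u + 1)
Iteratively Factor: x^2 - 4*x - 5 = (x - 5)*(x + 1)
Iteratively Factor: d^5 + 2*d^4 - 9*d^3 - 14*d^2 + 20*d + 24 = (d - 2)*(d^4 + 4*d^3 - d^2 - 16*d - 12) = (d - 2)^2*(d^3 + 6*d^2 + 11*d + 6) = (d - 2)^2*(d + 3)*(d^2 + 3*d + 2) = (d - 2)^2*(d + 1)*(d + 3)*(d + 2)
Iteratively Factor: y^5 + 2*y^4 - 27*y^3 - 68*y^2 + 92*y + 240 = (y + 2)*(y^4 - 27*y^2 - 14*y + 120) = (y - 2)*(y + 2)*(y^3 + 2*y^2 - 23*y - 60) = (y - 5)*(y - 2)*(y + 2)*(y^2 + 7*y + 12) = (y - 5)*(y - 2)*(y + 2)*(y + 4)*(y + 3)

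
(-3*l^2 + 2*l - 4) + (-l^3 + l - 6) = -l^3 - 3*l^2 + 3*l - 10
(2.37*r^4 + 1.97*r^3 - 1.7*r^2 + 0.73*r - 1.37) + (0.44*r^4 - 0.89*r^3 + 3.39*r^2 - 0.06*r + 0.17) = 2.81*r^4 + 1.08*r^3 + 1.69*r^2 + 0.67*r - 1.2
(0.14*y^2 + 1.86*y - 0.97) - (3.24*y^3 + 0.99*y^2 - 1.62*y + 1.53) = -3.24*y^3 - 0.85*y^2 + 3.48*y - 2.5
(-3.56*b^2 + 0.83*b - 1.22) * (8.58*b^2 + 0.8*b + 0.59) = -30.5448*b^4 + 4.2734*b^3 - 11.904*b^2 - 0.4863*b - 0.7198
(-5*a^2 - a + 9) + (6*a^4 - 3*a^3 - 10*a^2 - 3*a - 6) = 6*a^4 - 3*a^3 - 15*a^2 - 4*a + 3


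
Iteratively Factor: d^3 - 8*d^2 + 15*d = (d)*(d^2 - 8*d + 15) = d*(d - 3)*(d - 5)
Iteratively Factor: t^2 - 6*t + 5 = (t - 5)*(t - 1)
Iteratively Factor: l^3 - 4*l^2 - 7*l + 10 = (l - 1)*(l^2 - 3*l - 10) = (l - 1)*(l + 2)*(l - 5)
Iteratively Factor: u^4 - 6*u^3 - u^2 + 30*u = (u)*(u^3 - 6*u^2 - u + 30) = u*(u + 2)*(u^2 - 8*u + 15) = u*(u - 5)*(u + 2)*(u - 3)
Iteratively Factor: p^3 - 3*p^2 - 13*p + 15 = (p - 1)*(p^2 - 2*p - 15) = (p - 1)*(p + 3)*(p - 5)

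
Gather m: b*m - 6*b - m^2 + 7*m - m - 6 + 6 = -6*b - m^2 + m*(b + 6)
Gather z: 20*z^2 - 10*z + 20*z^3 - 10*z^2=20*z^3 + 10*z^2 - 10*z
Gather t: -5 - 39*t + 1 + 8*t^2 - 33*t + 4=8*t^2 - 72*t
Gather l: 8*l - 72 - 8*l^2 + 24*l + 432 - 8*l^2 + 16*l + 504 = -16*l^2 + 48*l + 864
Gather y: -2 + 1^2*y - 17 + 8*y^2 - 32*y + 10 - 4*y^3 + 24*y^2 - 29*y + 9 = -4*y^3 + 32*y^2 - 60*y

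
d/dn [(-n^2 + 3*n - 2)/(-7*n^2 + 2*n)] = (19*n^2 - 28*n + 4)/(n^2*(49*n^2 - 28*n + 4))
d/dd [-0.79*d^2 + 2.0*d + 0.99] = 2.0 - 1.58*d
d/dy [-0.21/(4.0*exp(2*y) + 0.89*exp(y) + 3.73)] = (1.68*exp(y) + 0.1869)*exp(y)/(4.0*exp(2*y) + 0.89*exp(y) + 3.73)^2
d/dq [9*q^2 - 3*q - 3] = 18*q - 3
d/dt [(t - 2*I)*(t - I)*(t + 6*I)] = 3*t^2 + 6*I*t + 16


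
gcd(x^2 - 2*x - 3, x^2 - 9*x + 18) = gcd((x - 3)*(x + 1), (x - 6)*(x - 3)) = x - 3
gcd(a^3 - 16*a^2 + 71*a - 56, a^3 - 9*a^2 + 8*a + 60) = 1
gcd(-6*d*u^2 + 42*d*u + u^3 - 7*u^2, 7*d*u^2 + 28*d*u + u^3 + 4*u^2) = u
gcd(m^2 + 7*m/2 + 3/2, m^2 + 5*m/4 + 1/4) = 1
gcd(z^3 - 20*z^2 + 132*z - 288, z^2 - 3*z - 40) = z - 8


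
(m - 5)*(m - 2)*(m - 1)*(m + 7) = m^4 - m^3 - 39*m^2 + 109*m - 70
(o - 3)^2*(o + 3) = o^3 - 3*o^2 - 9*o + 27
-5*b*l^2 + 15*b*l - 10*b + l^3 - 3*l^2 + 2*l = (-5*b + l)*(l - 2)*(l - 1)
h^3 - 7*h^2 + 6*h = h*(h - 6)*(h - 1)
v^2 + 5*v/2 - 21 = (v - 7/2)*(v + 6)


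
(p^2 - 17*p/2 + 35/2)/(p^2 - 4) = (2*p^2 - 17*p + 35)/(2*(p^2 - 4))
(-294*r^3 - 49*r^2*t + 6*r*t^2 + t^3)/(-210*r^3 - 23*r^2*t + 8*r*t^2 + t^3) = (7*r - t)/(5*r - t)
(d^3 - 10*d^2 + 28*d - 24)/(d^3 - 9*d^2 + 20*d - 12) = (d - 2)/(d - 1)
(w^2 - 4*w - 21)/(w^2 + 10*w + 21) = (w - 7)/(w + 7)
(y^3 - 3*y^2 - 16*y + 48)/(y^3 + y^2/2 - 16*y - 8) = 2*(y - 3)/(2*y + 1)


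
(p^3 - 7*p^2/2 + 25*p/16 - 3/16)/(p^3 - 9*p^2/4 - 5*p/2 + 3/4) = (p - 1/4)/(p + 1)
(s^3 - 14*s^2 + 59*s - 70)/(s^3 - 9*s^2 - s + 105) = (s - 2)/(s + 3)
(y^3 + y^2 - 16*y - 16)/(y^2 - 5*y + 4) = (y^2 + 5*y + 4)/(y - 1)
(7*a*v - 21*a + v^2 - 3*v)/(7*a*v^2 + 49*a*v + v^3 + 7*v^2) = (v - 3)/(v*(v + 7))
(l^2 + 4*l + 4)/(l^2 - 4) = (l + 2)/(l - 2)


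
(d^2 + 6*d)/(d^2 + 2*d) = (d + 6)/(d + 2)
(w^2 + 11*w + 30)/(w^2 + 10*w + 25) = (w + 6)/(w + 5)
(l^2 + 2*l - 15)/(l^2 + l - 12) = (l + 5)/(l + 4)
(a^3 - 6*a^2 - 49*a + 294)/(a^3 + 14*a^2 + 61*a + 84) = (a^2 - 13*a + 42)/(a^2 + 7*a + 12)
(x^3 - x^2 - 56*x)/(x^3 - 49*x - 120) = x*(x + 7)/(x^2 + 8*x + 15)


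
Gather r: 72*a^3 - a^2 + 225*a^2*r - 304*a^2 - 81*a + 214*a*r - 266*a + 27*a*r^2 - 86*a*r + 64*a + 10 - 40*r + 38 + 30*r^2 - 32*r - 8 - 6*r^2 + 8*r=72*a^3 - 305*a^2 - 283*a + r^2*(27*a + 24) + r*(225*a^2 + 128*a - 64) + 40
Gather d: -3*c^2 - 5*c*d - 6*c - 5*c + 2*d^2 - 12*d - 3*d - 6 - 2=-3*c^2 - 11*c + 2*d^2 + d*(-5*c - 15) - 8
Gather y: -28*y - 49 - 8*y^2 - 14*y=-8*y^2 - 42*y - 49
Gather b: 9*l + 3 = 9*l + 3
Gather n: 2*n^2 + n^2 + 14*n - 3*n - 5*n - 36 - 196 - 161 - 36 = 3*n^2 + 6*n - 429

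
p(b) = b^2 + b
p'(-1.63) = -2.26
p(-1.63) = 1.03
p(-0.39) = -0.24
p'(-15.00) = -29.00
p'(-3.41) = -5.82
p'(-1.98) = -2.96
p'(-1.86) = -2.72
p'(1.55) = 4.10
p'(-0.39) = 0.22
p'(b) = 2*b + 1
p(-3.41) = 8.22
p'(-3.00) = -5.00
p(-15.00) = 210.00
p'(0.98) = 2.96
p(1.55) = 3.95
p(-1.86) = 1.60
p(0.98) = 1.94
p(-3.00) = 6.00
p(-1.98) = 1.94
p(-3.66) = 9.74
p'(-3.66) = -6.32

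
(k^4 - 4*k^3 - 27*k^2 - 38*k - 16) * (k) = k^5 - 4*k^4 - 27*k^3 - 38*k^2 - 16*k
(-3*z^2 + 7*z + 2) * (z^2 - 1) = -3*z^4 + 7*z^3 + 5*z^2 - 7*z - 2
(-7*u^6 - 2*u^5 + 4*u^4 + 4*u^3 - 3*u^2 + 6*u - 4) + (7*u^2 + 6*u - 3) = -7*u^6 - 2*u^5 + 4*u^4 + 4*u^3 + 4*u^2 + 12*u - 7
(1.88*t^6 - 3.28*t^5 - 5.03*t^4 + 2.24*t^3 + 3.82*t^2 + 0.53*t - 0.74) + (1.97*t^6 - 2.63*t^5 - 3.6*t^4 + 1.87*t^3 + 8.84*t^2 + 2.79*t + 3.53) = 3.85*t^6 - 5.91*t^5 - 8.63*t^4 + 4.11*t^3 + 12.66*t^2 + 3.32*t + 2.79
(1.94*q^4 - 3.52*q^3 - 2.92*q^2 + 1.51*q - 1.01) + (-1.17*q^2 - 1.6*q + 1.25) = 1.94*q^4 - 3.52*q^3 - 4.09*q^2 - 0.0900000000000001*q + 0.24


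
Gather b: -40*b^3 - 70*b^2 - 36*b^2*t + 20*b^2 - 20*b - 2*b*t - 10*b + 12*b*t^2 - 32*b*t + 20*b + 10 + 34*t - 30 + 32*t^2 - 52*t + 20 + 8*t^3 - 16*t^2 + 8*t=-40*b^3 + b^2*(-36*t - 50) + b*(12*t^2 - 34*t - 10) + 8*t^3 + 16*t^2 - 10*t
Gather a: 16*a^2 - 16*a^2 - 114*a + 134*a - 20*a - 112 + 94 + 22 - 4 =0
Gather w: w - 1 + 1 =w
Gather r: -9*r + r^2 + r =r^2 - 8*r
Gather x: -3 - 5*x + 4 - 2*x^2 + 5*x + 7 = 8 - 2*x^2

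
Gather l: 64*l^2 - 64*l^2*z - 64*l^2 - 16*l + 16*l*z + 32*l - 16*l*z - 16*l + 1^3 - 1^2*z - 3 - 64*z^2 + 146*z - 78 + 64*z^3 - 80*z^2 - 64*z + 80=-64*l^2*z + 64*z^3 - 144*z^2 + 81*z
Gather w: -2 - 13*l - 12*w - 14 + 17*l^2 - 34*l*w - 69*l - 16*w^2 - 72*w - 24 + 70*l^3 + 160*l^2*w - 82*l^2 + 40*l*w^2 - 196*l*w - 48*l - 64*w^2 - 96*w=70*l^3 - 65*l^2 - 130*l + w^2*(40*l - 80) + w*(160*l^2 - 230*l - 180) - 40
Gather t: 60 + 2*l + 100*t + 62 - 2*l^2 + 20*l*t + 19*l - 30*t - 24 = -2*l^2 + 21*l + t*(20*l + 70) + 98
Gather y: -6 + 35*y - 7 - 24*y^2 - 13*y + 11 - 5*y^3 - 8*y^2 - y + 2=-5*y^3 - 32*y^2 + 21*y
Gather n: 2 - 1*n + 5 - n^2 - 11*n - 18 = -n^2 - 12*n - 11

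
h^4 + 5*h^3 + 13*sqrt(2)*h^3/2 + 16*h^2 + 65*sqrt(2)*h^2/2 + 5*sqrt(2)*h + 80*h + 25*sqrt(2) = (h + 5)*(h + sqrt(2)/2)*(h + sqrt(2))*(h + 5*sqrt(2))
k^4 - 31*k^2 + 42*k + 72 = (k - 4)*(k - 3)*(k + 1)*(k + 6)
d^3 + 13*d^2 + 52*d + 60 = (d + 2)*(d + 5)*(d + 6)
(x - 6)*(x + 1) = x^2 - 5*x - 6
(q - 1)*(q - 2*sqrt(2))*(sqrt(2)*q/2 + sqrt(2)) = sqrt(2)*q^3/2 - 2*q^2 + sqrt(2)*q^2/2 - 2*q - sqrt(2)*q + 4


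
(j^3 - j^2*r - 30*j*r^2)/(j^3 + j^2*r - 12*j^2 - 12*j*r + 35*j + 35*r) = j*(j^2 - j*r - 30*r^2)/(j^3 + j^2*r - 12*j^2 - 12*j*r + 35*j + 35*r)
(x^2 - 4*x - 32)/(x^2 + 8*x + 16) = (x - 8)/(x + 4)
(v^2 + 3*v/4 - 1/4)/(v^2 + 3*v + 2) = (v - 1/4)/(v + 2)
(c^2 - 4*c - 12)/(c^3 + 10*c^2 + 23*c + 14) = (c - 6)/(c^2 + 8*c + 7)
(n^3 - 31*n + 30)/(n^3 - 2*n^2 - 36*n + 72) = (n^2 - 6*n + 5)/(n^2 - 8*n + 12)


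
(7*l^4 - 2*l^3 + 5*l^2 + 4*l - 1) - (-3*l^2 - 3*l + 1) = 7*l^4 - 2*l^3 + 8*l^2 + 7*l - 2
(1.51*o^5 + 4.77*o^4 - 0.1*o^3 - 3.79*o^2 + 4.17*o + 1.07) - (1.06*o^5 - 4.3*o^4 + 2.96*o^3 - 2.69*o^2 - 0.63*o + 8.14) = 0.45*o^5 + 9.07*o^4 - 3.06*o^3 - 1.1*o^2 + 4.8*o - 7.07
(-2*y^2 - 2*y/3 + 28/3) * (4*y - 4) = -8*y^3 + 16*y^2/3 + 40*y - 112/3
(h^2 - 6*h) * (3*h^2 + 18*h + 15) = 3*h^4 - 93*h^2 - 90*h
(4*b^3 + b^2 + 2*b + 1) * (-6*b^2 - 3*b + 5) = -24*b^5 - 18*b^4 + 5*b^3 - 7*b^2 + 7*b + 5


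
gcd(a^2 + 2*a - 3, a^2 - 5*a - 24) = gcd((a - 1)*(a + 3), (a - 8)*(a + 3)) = a + 3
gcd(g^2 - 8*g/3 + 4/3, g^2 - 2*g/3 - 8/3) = g - 2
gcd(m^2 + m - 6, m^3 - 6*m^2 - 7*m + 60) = m + 3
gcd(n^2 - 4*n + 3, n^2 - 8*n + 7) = n - 1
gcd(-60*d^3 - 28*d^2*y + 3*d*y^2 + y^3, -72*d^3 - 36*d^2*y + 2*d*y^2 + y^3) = 12*d^2 + 8*d*y + y^2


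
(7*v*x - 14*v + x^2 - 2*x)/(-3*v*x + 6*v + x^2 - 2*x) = (7*v + x)/(-3*v + x)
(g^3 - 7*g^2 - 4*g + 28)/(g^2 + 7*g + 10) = (g^2 - 9*g + 14)/(g + 5)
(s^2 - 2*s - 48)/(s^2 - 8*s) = (s + 6)/s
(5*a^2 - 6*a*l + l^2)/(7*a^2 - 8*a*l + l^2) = (5*a - l)/(7*a - l)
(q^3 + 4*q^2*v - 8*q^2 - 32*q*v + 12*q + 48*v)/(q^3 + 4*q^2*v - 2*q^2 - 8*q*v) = (q - 6)/q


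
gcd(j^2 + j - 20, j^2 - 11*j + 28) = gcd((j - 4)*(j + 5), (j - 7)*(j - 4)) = j - 4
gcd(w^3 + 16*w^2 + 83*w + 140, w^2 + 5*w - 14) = w + 7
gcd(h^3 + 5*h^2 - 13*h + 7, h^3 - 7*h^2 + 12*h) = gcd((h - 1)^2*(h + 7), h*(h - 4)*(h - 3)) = 1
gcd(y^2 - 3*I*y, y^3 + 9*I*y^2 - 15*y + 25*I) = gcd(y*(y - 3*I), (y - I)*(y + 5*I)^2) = 1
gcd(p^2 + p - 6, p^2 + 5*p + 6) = p + 3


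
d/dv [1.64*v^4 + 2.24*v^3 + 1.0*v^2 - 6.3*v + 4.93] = 6.56*v^3 + 6.72*v^2 + 2.0*v - 6.3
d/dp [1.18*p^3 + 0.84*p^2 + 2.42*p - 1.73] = 3.54*p^2 + 1.68*p + 2.42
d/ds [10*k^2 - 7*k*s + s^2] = -7*k + 2*s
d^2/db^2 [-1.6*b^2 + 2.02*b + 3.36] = -3.20000000000000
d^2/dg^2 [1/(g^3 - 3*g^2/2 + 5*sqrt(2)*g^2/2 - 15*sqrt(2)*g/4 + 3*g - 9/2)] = 8*(2*(-6*g - 5*sqrt(2) + 3)*(4*g^3 - 6*g^2 + 10*sqrt(2)*g^2 - 15*sqrt(2)*g + 12*g - 18) + (12*g^2 - 12*g + 20*sqrt(2)*g - 15*sqrt(2) + 12)^2)/(4*g^3 - 6*g^2 + 10*sqrt(2)*g^2 - 15*sqrt(2)*g + 12*g - 18)^3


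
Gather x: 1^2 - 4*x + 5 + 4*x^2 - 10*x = 4*x^2 - 14*x + 6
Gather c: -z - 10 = -z - 10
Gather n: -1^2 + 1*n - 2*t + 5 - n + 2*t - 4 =0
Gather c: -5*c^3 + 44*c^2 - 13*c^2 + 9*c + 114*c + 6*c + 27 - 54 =-5*c^3 + 31*c^2 + 129*c - 27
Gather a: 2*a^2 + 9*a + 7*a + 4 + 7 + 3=2*a^2 + 16*a + 14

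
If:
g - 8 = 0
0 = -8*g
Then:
No Solution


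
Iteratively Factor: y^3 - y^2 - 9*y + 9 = (y + 3)*(y^2 - 4*y + 3) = (y - 1)*(y + 3)*(y - 3)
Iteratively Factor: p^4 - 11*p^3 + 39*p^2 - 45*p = (p - 3)*(p^3 - 8*p^2 + 15*p) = p*(p - 3)*(p^2 - 8*p + 15) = p*(p - 3)^2*(p - 5)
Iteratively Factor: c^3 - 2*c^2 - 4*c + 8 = (c + 2)*(c^2 - 4*c + 4) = (c - 2)*(c + 2)*(c - 2)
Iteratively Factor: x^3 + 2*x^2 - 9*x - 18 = (x - 3)*(x^2 + 5*x + 6) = (x - 3)*(x + 3)*(x + 2)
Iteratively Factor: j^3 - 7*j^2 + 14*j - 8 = (j - 4)*(j^2 - 3*j + 2) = (j - 4)*(j - 2)*(j - 1)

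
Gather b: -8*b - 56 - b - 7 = -9*b - 63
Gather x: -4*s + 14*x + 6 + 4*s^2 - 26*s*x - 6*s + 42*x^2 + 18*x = 4*s^2 - 10*s + 42*x^2 + x*(32 - 26*s) + 6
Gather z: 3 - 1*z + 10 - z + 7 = 20 - 2*z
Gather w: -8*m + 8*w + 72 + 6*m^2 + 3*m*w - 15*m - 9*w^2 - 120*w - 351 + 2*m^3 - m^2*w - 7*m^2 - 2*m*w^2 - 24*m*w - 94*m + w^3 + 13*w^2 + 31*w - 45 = 2*m^3 - m^2 - 117*m + w^3 + w^2*(4 - 2*m) + w*(-m^2 - 21*m - 81) - 324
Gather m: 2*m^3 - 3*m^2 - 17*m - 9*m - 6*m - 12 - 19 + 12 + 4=2*m^3 - 3*m^2 - 32*m - 15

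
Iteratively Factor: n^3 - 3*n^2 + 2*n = (n - 2)*(n^2 - n) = n*(n - 2)*(n - 1)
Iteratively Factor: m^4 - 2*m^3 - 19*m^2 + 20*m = (m + 4)*(m^3 - 6*m^2 + 5*m) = m*(m + 4)*(m^2 - 6*m + 5) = m*(m - 5)*(m + 4)*(m - 1)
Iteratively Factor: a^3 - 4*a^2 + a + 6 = (a - 2)*(a^2 - 2*a - 3) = (a - 2)*(a + 1)*(a - 3)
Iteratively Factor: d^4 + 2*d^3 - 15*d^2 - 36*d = (d + 3)*(d^3 - d^2 - 12*d) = (d - 4)*(d + 3)*(d^2 + 3*d) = (d - 4)*(d + 3)^2*(d)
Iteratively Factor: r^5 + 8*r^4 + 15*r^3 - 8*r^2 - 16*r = (r)*(r^4 + 8*r^3 + 15*r^2 - 8*r - 16) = r*(r + 4)*(r^3 + 4*r^2 - r - 4) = r*(r - 1)*(r + 4)*(r^2 + 5*r + 4) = r*(r - 1)*(r + 4)^2*(r + 1)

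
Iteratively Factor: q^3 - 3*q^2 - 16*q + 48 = (q - 3)*(q^2 - 16) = (q - 3)*(q + 4)*(q - 4)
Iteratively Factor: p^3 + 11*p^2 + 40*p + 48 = (p + 4)*(p^2 + 7*p + 12) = (p + 4)^2*(p + 3)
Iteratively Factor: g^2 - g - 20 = (g - 5)*(g + 4)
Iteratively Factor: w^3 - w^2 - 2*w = (w - 2)*(w^2 + w) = w*(w - 2)*(w + 1)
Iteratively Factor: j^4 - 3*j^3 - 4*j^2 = (j - 4)*(j^3 + j^2) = j*(j - 4)*(j^2 + j) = j*(j - 4)*(j + 1)*(j)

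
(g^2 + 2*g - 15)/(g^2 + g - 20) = (g - 3)/(g - 4)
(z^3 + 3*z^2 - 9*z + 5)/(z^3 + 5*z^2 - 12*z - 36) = (z^3 + 3*z^2 - 9*z + 5)/(z^3 + 5*z^2 - 12*z - 36)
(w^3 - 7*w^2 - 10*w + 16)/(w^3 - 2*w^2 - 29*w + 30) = (w^2 - 6*w - 16)/(w^2 - w - 30)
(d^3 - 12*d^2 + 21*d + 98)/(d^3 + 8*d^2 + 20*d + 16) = (d^2 - 14*d + 49)/(d^2 + 6*d + 8)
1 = 1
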